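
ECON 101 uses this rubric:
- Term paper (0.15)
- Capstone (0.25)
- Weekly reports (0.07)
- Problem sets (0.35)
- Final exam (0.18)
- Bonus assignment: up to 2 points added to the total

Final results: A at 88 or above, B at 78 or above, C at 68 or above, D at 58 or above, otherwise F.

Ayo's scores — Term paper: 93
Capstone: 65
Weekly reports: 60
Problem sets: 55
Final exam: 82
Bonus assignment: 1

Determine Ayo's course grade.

C

Weighted total:
  Term paper 93 × 0.15 = 13.95
  Capstone 65 × 0.25 = 16.25
  Weekly reports 60 × 0.07 = 4.2
  Problem sets 55 × 0.35 = 19.25
  Final exam 82 × 0.18 = 14.76
Sum = 68.41
Bonus assignment: 68.41 + 1 = 69.41
69.41 is ≥ 68 and < 78 → C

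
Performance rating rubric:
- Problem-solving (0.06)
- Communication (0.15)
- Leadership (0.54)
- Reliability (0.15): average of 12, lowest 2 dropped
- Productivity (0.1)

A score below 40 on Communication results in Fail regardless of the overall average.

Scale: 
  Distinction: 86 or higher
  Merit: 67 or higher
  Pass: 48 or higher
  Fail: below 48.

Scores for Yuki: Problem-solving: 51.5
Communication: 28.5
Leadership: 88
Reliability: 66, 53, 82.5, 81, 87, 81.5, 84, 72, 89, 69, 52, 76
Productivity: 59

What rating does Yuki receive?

Fail

Reliability: drop 52, 53 → average of remaining 10 = 788/10 = 78.8
Communication score 28.5 < 40: minimum not met.
Weighted total:
  Problem-solving 51.5 × 0.06 = 3.09
  Communication 28.5 × 0.15 = 4.275
  Leadership 88 × 0.54 = 47.52
  Reliability 78.8 × 0.15 = 11.82
  Productivity 59 × 0.1 = 5.9
Sum = 72.605
Because the Communication minimum was not met, the result is Fail.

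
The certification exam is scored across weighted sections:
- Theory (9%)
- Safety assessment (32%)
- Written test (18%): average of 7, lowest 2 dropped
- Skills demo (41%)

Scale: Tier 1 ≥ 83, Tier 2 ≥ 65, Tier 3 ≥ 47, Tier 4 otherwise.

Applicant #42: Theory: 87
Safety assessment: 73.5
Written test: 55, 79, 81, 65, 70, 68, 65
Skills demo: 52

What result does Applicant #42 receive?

Written test: drop 55, 65 → average of remaining 5 = 363/5 = 72.6
Weighted total:
  Theory 87 × 0.09 = 7.83
  Safety assessment 73.5 × 0.32 = 23.52
  Written test 72.6 × 0.18 = 13.068
  Skills demo 52 × 0.41 = 21.32
Sum = 65.738
65.738 is ≥ 65 and < 83 → Tier 2

Tier 2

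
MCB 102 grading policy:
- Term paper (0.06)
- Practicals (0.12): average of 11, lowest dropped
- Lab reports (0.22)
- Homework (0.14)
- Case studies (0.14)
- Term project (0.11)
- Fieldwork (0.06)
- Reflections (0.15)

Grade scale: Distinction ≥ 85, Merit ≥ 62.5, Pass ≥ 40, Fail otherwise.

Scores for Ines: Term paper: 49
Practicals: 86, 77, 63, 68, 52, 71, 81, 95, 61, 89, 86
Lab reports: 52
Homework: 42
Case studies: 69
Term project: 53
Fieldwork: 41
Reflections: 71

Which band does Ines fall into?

Practicals: drop 52 → average of remaining 10 = 777/10 = 77.7
Weighted total:
  Term paper 49 × 0.06 = 2.94
  Practicals 77.7 × 0.12 = 9.324
  Lab reports 52 × 0.22 = 11.44
  Homework 42 × 0.14 = 5.88
  Case studies 69 × 0.14 = 9.66
  Term project 53 × 0.11 = 5.83
  Fieldwork 41 × 0.06 = 2.46
  Reflections 71 × 0.15 = 10.65
Sum = 58.184
58.184 is ≥ 40 and < 62.5 → Pass

Pass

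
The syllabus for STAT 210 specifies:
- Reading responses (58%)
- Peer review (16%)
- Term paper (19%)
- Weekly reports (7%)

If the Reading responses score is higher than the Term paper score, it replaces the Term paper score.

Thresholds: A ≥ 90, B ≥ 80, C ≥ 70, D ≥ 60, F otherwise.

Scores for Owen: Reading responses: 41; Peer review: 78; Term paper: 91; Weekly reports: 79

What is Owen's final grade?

Reading responses (41) ≤ Term paper (91), so Term paper stays at 91.
Weighted total:
  Reading responses 41 × 0.58 = 23.78
  Peer review 78 × 0.16 = 12.48
  Term paper 91 × 0.19 = 17.29
  Weekly reports 79 × 0.07 = 5.53
Sum = 59.08
59.08 < 60 → F

F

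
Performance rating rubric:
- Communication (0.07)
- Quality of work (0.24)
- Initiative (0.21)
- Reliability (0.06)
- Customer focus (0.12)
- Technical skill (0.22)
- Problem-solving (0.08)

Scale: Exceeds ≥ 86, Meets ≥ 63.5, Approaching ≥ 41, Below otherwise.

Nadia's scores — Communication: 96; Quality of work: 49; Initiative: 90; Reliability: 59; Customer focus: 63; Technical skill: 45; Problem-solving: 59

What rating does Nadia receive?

Weighted total:
  Communication 96 × 0.07 = 6.72
  Quality of work 49 × 0.24 = 11.76
  Initiative 90 × 0.21 = 18.9
  Reliability 59 × 0.06 = 3.54
  Customer focus 63 × 0.12 = 7.56
  Technical skill 45 × 0.22 = 9.9
  Problem-solving 59 × 0.08 = 4.72
Sum = 63.1
63.1 is ≥ 41 and < 63.5 → Approaching

Approaching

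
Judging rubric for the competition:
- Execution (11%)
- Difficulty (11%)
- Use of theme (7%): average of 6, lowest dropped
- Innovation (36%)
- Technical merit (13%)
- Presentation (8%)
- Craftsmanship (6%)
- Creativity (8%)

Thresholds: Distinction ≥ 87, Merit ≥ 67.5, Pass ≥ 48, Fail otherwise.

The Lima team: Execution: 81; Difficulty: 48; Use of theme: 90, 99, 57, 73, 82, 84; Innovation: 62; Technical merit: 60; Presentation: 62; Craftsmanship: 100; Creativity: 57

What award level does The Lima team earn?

Use of theme: drop 57 → average of remaining 5 = 428/5 = 85.6
Weighted total:
  Execution 81 × 0.11 = 8.91
  Difficulty 48 × 0.11 = 5.28
  Use of theme 85.6 × 0.07 = 5.992
  Innovation 62 × 0.36 = 22.32
  Technical merit 60 × 0.13 = 7.8
  Presentation 62 × 0.08 = 4.96
  Craftsmanship 100 × 0.06 = 6
  Creativity 57 × 0.08 = 4.56
Sum = 65.822
65.822 is ≥ 48 and < 67.5 → Pass

Pass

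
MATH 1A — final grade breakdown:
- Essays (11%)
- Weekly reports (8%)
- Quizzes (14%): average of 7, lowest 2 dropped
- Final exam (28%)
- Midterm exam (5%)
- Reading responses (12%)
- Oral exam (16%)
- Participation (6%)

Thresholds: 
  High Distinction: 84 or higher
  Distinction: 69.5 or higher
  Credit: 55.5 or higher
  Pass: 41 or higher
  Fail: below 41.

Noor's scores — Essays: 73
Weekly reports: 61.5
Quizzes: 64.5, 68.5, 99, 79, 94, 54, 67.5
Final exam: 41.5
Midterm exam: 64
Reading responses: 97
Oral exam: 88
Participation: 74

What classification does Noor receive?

Credit

Quizzes: drop 54, 64.5 → average of remaining 5 = 408/5 = 81.6
Weighted total:
  Essays 73 × 0.11 = 8.03
  Weekly reports 61.5 × 0.08 = 4.92
  Quizzes 81.6 × 0.14 = 11.424
  Final exam 41.5 × 0.28 = 11.62
  Midterm exam 64 × 0.05 = 3.2
  Reading responses 97 × 0.12 = 11.64
  Oral exam 88 × 0.16 = 14.08
  Participation 74 × 0.06 = 4.44
Sum = 69.354
69.354 is ≥ 55.5 and < 69.5 → Credit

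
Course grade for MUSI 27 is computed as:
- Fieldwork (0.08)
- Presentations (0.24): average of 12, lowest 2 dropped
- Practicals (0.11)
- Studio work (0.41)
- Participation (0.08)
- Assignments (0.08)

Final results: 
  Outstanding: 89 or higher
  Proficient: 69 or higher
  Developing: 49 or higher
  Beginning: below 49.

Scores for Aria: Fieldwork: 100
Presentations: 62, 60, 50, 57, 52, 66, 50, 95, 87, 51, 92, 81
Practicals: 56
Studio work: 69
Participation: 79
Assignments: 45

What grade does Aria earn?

Proficient

Presentations: drop 50, 50 → average of remaining 10 = 703/10 = 70.3
Weighted total:
  Fieldwork 100 × 0.08 = 8
  Presentations 70.3 × 0.24 = 16.872
  Practicals 56 × 0.11 = 6.16
  Studio work 69 × 0.41 = 28.29
  Participation 79 × 0.08 = 6.32
  Assignments 45 × 0.08 = 3.6
Sum = 69.242
69.242 is ≥ 69 and < 89 → Proficient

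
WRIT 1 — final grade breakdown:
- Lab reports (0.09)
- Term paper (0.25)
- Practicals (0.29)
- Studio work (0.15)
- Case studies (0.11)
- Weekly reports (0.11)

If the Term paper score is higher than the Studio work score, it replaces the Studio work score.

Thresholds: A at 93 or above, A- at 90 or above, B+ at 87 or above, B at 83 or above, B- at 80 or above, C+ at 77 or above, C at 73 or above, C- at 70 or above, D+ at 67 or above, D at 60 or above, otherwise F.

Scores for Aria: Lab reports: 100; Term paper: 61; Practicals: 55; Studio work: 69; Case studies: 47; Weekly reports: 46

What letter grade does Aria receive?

Term paper (61) ≤ Studio work (69), so Studio work stays at 69.
Weighted total:
  Lab reports 100 × 0.09 = 9
  Term paper 61 × 0.25 = 15.25
  Practicals 55 × 0.29 = 15.95
  Studio work 69 × 0.15 = 10.35
  Case studies 47 × 0.11 = 5.17
  Weekly reports 46 × 0.11 = 5.06
Sum = 60.78
60.78 is ≥ 60 and < 67 → D

D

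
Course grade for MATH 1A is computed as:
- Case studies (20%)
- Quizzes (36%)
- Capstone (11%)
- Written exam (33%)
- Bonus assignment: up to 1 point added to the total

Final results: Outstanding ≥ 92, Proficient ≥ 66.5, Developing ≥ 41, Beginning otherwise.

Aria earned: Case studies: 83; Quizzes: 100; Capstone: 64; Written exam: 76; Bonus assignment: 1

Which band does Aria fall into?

Proficient

Weighted total:
  Case studies 83 × 0.2 = 16.6
  Quizzes 100 × 0.36 = 36
  Capstone 64 × 0.11 = 7.04
  Written exam 76 × 0.33 = 25.08
Sum = 84.72
Bonus assignment: 84.72 + 1 = 85.72
85.72 is ≥ 66.5 and < 92 → Proficient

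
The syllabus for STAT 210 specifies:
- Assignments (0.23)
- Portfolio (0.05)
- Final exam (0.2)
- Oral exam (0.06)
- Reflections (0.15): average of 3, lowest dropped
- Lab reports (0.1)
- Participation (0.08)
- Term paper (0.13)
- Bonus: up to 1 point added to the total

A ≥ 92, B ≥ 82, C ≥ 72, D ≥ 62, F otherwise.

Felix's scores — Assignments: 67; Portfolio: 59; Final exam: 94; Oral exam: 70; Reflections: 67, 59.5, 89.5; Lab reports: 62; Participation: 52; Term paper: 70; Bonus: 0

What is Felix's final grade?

C

Reflections: drop 59.5 → average of remaining 2 = 156.5/2 = 78.25
Weighted total:
  Assignments 67 × 0.23 = 15.41
  Portfolio 59 × 0.05 = 2.95
  Final exam 94 × 0.2 = 18.8
  Oral exam 70 × 0.06 = 4.2
  Reflections 78.25 × 0.15 = 11.7375
  Lab reports 62 × 0.1 = 6.2
  Participation 52 × 0.08 = 4.16
  Term paper 70 × 0.13 = 9.1
Sum = 72.5575
Bonus: 72.5575 + 0 = 72.5575
72.5575 is ≥ 72 and < 82 → C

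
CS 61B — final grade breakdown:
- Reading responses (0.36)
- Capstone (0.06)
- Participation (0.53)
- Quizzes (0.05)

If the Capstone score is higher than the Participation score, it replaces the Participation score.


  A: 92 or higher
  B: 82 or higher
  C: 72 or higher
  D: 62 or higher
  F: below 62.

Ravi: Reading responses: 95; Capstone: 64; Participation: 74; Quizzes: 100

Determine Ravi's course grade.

B

Capstone (64) ≤ Participation (74), so Participation stays at 74.
Weighted total:
  Reading responses 95 × 0.36 = 34.2
  Capstone 64 × 0.06 = 3.84
  Participation 74 × 0.53 = 39.22
  Quizzes 100 × 0.05 = 5
Sum = 82.26
82.26 is ≥ 82 and < 92 → B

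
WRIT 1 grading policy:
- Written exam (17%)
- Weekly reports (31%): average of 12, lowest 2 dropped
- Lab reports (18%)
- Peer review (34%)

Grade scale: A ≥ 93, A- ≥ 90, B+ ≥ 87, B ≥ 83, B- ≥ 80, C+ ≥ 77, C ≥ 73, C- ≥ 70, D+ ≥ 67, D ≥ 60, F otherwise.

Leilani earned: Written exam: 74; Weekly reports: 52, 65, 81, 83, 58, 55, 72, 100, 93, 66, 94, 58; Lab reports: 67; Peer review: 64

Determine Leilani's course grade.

C-

Weekly reports: drop 52, 55 → average of remaining 10 = 770/10 = 77
Weighted total:
  Written exam 74 × 0.17 = 12.58
  Weekly reports 77 × 0.31 = 23.87
  Lab reports 67 × 0.18 = 12.06
  Peer review 64 × 0.34 = 21.76
Sum = 70.27
70.27 is ≥ 70 and < 73 → C-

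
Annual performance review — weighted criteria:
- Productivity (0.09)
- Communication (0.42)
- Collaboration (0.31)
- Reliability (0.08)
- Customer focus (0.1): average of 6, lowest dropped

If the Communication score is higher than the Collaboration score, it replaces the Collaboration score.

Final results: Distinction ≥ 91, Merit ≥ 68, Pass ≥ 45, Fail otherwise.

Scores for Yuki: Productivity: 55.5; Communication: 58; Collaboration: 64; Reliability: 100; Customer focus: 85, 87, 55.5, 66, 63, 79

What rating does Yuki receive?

Pass

Customer focus: drop 55.5 → average of remaining 5 = 380/5 = 76
Communication (58) ≤ Collaboration (64), so Collaboration stays at 64.
Weighted total:
  Productivity 55.5 × 0.09 = 4.995
  Communication 58 × 0.42 = 24.36
  Collaboration 64 × 0.31 = 19.84
  Reliability 100 × 0.08 = 8
  Customer focus 76 × 0.1 = 7.6
Sum = 64.795
64.795 is ≥ 45 and < 68 → Pass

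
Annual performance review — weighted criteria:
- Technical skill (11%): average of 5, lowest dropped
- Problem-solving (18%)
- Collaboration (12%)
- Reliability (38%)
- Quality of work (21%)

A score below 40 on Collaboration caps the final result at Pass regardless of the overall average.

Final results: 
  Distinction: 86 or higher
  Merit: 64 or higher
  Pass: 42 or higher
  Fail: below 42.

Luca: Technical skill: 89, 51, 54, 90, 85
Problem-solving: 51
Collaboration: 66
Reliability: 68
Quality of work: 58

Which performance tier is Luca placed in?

Pass

Technical skill: drop 51 → average of remaining 4 = 318/4 = 79.5
Collaboration score 66 ≥ 40: minimum met.
Weighted total:
  Technical skill 79.5 × 0.11 = 8.745
  Problem-solving 51 × 0.18 = 9.18
  Collaboration 66 × 0.12 = 7.92
  Reliability 68 × 0.38 = 25.84
  Quality of work 58 × 0.21 = 12.18
Sum = 63.865
63.865 is ≥ 42 and < 64 → Pass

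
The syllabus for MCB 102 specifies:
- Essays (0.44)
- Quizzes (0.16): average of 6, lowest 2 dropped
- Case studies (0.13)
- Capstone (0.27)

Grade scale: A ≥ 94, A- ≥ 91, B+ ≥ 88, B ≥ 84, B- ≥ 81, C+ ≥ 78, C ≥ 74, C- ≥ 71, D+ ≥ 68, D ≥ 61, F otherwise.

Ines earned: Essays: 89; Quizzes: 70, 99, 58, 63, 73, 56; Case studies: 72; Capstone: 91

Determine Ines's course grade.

B

Quizzes: drop 56, 58 → average of remaining 4 = 305/4 = 76.25
Weighted total:
  Essays 89 × 0.44 = 39.16
  Quizzes 76.25 × 0.16 = 12.2
  Case studies 72 × 0.13 = 9.36
  Capstone 91 × 0.27 = 24.57
Sum = 85.29
85.29 is ≥ 84 and < 88 → B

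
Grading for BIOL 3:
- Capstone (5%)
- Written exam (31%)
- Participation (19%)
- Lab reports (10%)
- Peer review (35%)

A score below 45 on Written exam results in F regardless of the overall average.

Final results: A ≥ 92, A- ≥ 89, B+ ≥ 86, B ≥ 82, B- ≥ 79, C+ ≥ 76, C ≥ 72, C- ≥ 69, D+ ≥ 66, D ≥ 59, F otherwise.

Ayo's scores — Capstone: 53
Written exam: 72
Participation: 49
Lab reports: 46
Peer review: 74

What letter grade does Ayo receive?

Written exam score 72 ≥ 45: minimum met.
Weighted total:
  Capstone 53 × 0.05 = 2.65
  Written exam 72 × 0.31 = 22.32
  Participation 49 × 0.19 = 9.31
  Lab reports 46 × 0.1 = 4.6
  Peer review 74 × 0.35 = 25.9
Sum = 64.78
64.78 is ≥ 59 and < 66 → D

D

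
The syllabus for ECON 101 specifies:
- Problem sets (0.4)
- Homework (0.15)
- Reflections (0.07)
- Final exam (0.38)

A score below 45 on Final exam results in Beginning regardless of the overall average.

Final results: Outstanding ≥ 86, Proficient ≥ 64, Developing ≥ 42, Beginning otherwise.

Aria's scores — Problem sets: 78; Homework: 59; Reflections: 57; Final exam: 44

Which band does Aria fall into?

Beginning

Final exam score 44 < 45: minimum not met.
Weighted total:
  Problem sets 78 × 0.4 = 31.2
  Homework 59 × 0.15 = 8.85
  Reflections 57 × 0.07 = 3.99
  Final exam 44 × 0.38 = 16.72
Sum = 60.76
Because the Final exam minimum was not met, the result is Beginning.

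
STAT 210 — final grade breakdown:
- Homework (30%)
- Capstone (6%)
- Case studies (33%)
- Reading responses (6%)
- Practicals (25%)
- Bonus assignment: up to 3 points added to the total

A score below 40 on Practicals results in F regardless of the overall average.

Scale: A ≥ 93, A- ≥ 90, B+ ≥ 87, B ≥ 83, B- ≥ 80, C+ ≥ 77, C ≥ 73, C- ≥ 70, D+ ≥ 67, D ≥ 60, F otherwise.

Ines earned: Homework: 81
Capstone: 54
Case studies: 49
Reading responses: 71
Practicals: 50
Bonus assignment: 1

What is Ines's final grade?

Practicals score 50 ≥ 40: minimum met.
Weighted total:
  Homework 81 × 0.3 = 24.3
  Capstone 54 × 0.06 = 3.24
  Case studies 49 × 0.33 = 16.17
  Reading responses 71 × 0.06 = 4.26
  Practicals 50 × 0.25 = 12.5
Sum = 60.47
Bonus assignment: 60.47 + 1 = 61.47
61.47 is ≥ 60 and < 67 → D

D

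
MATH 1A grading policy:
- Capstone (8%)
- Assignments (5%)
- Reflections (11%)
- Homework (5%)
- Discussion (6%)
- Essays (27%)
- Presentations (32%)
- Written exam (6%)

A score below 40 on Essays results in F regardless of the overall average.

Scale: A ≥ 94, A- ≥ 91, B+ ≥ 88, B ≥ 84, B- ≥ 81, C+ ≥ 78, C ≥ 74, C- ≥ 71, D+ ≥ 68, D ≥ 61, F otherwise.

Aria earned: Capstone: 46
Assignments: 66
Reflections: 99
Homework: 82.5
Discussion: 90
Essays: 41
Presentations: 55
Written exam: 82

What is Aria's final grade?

Essays score 41 ≥ 40: minimum met.
Weighted total:
  Capstone 46 × 0.08 = 3.68
  Assignments 66 × 0.05 = 3.3
  Reflections 99 × 0.11 = 10.89
  Homework 82.5 × 0.05 = 4.125
  Discussion 90 × 0.06 = 5.4
  Essays 41 × 0.27 = 11.07
  Presentations 55 × 0.32 = 17.6
  Written exam 82 × 0.06 = 4.92
Sum = 60.985
60.985 < 61 → F

F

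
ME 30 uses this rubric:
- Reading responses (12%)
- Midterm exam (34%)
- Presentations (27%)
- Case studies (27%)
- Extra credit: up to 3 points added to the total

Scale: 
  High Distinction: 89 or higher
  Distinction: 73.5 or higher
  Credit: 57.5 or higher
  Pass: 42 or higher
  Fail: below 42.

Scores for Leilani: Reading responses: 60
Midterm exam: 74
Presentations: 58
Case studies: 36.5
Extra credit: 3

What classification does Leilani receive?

Weighted total:
  Reading responses 60 × 0.12 = 7.2
  Midterm exam 74 × 0.34 = 25.16
  Presentations 58 × 0.27 = 15.66
  Case studies 36.5 × 0.27 = 9.855
Sum = 57.875
Extra credit: 57.875 + 3 = 60.875
60.875 is ≥ 57.5 and < 73.5 → Credit

Credit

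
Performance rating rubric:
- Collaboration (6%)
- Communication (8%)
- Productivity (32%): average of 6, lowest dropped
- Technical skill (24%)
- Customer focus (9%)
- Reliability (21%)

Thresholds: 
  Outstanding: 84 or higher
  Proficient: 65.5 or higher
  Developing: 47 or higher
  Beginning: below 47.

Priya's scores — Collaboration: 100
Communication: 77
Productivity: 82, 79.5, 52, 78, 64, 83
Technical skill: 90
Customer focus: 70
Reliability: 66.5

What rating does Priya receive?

Proficient

Productivity: drop 52 → average of remaining 5 = 386.5/5 = 77.3
Weighted total:
  Collaboration 100 × 0.06 = 6
  Communication 77 × 0.08 = 6.16
  Productivity 77.3 × 0.32 = 24.736
  Technical skill 90 × 0.24 = 21.6
  Customer focus 70 × 0.09 = 6.3
  Reliability 66.5 × 0.21 = 13.965
Sum = 78.761
78.761 is ≥ 65.5 and < 84 → Proficient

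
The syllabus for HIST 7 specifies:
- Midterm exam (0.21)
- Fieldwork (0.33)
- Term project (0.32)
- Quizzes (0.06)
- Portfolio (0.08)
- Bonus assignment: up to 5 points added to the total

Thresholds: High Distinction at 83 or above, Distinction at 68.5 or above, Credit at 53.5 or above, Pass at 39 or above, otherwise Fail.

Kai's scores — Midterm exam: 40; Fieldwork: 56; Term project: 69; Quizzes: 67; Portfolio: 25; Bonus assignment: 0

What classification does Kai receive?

Credit

Weighted total:
  Midterm exam 40 × 0.21 = 8.4
  Fieldwork 56 × 0.33 = 18.48
  Term project 69 × 0.32 = 22.08
  Quizzes 67 × 0.06 = 4.02
  Portfolio 25 × 0.08 = 2
Sum = 54.98
Bonus assignment: 54.98 + 0 = 54.98
54.98 is ≥ 53.5 and < 68.5 → Credit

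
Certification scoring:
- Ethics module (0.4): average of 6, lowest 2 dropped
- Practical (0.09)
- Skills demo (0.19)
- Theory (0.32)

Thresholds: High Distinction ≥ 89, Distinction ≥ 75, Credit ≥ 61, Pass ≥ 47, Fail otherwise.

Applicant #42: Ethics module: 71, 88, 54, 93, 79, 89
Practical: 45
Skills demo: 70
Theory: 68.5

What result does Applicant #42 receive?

Credit

Ethics module: drop 54, 71 → average of remaining 4 = 349/4 = 87.25
Weighted total:
  Ethics module 87.25 × 0.4 = 34.9
  Practical 45 × 0.09 = 4.05
  Skills demo 70 × 0.19 = 13.3
  Theory 68.5 × 0.32 = 21.92
Sum = 74.17
74.17 is ≥ 61 and < 75 → Credit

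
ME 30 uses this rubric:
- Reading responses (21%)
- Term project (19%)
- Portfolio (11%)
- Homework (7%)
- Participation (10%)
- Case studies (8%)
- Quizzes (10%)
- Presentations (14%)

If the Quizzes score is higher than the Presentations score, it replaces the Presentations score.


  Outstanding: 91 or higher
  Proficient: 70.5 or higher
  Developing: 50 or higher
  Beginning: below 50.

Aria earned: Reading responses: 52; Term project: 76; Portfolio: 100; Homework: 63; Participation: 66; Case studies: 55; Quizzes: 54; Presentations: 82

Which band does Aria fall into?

Developing

Quizzes (54) ≤ Presentations (82), so Presentations stays at 82.
Weighted total:
  Reading responses 52 × 0.21 = 10.92
  Term project 76 × 0.19 = 14.44
  Portfolio 100 × 0.11 = 11
  Homework 63 × 0.07 = 4.41
  Participation 66 × 0.1 = 6.6
  Case studies 55 × 0.08 = 4.4
  Quizzes 54 × 0.1 = 5.4
  Presentations 82 × 0.14 = 11.48
Sum = 68.65
68.65 is ≥ 50 and < 70.5 → Developing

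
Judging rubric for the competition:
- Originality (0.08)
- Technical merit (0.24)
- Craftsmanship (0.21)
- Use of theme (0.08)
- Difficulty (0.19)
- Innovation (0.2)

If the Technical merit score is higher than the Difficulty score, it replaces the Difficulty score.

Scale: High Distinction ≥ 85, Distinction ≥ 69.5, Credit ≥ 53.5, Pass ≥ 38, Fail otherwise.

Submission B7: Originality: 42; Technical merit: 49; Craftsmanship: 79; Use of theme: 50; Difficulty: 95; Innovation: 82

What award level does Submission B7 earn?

Technical merit (49) ≤ Difficulty (95), so Difficulty stays at 95.
Weighted total:
  Originality 42 × 0.08 = 3.36
  Technical merit 49 × 0.24 = 11.76
  Craftsmanship 79 × 0.21 = 16.59
  Use of theme 50 × 0.08 = 4
  Difficulty 95 × 0.19 = 18.05
  Innovation 82 × 0.2 = 16.4
Sum = 70.16
70.16 is ≥ 69.5 and < 85 → Distinction

Distinction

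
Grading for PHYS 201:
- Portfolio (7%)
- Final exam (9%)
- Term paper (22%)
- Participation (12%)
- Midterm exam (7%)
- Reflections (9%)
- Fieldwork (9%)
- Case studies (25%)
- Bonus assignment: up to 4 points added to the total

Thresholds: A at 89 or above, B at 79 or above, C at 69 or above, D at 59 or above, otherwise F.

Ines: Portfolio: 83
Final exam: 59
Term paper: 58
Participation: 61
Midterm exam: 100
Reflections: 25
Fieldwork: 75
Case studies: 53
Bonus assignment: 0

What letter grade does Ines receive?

D

Weighted total:
  Portfolio 83 × 0.07 = 5.81
  Final exam 59 × 0.09 = 5.31
  Term paper 58 × 0.22 = 12.76
  Participation 61 × 0.12 = 7.32
  Midterm exam 100 × 0.07 = 7
  Reflections 25 × 0.09 = 2.25
  Fieldwork 75 × 0.09 = 6.75
  Case studies 53 × 0.25 = 13.25
Sum = 60.45
Bonus assignment: 60.45 + 0 = 60.45
60.45 is ≥ 59 and < 69 → D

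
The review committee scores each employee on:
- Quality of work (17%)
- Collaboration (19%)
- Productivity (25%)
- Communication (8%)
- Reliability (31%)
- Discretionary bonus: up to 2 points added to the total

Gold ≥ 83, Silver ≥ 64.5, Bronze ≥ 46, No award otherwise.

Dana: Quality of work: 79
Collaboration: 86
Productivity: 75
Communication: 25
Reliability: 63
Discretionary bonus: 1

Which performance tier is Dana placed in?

Weighted total:
  Quality of work 79 × 0.17 = 13.43
  Collaboration 86 × 0.19 = 16.34
  Productivity 75 × 0.25 = 18.75
  Communication 25 × 0.08 = 2
  Reliability 63 × 0.31 = 19.53
Sum = 70.05
Discretionary bonus: 70.05 + 1 = 71.05
71.05 is ≥ 64.5 and < 83 → Silver

Silver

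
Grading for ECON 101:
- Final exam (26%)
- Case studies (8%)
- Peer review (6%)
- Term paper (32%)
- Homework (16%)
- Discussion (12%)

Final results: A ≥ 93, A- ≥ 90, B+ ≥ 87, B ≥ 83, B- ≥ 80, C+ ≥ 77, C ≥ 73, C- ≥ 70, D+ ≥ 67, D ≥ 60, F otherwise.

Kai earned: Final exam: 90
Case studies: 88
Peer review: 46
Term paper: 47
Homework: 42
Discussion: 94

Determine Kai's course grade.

Weighted total:
  Final exam 90 × 0.26 = 23.4
  Case studies 88 × 0.08 = 7.04
  Peer review 46 × 0.06 = 2.76
  Term paper 47 × 0.32 = 15.04
  Homework 42 × 0.16 = 6.72
  Discussion 94 × 0.12 = 11.28
Sum = 66.24
66.24 is ≥ 60 and < 67 → D

D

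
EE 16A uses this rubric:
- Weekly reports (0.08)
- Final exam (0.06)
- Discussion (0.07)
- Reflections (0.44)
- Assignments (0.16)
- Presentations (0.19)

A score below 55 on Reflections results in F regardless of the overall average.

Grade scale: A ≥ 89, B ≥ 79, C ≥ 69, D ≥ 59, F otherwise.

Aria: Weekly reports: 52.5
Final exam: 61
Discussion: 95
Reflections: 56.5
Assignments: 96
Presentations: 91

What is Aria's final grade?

C

Reflections score 56.5 ≥ 55: minimum met.
Weighted total:
  Weekly reports 52.5 × 0.08 = 4.2
  Final exam 61 × 0.06 = 3.66
  Discussion 95 × 0.07 = 6.65
  Reflections 56.5 × 0.44 = 24.86
  Assignments 96 × 0.16 = 15.36
  Presentations 91 × 0.19 = 17.29
Sum = 72.02
72.02 is ≥ 69 and < 79 → C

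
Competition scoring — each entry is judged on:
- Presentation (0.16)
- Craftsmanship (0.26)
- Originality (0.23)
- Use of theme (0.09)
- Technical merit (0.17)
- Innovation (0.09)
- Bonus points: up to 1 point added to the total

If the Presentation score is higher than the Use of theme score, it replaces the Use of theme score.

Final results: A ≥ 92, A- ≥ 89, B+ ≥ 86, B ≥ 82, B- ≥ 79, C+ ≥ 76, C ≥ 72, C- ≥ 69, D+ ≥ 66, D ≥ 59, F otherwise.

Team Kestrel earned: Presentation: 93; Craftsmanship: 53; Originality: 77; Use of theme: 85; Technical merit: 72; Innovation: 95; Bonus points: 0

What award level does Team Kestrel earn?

C

Presentation (93) > Use of theme (85), so Use of theme counts as 93.
Weighted total:
  Presentation 93 × 0.16 = 14.88
  Craftsmanship 53 × 0.26 = 13.78
  Originality 77 × 0.23 = 17.71
  Use of theme 93 × 0.09 = 8.37
  Technical merit 72 × 0.17 = 12.24
  Innovation 95 × 0.09 = 8.55
Sum = 75.53
Bonus points: 75.53 + 0 = 75.53
75.53 is ≥ 72 and < 76 → C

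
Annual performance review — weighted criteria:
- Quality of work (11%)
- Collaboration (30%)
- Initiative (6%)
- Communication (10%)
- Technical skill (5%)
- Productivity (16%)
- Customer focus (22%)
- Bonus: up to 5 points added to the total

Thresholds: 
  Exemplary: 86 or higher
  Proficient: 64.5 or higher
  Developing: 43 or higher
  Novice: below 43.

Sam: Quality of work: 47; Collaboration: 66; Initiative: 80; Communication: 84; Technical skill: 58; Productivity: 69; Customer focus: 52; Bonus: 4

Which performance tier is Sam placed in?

Weighted total:
  Quality of work 47 × 0.11 = 5.17
  Collaboration 66 × 0.3 = 19.8
  Initiative 80 × 0.06 = 4.8
  Communication 84 × 0.1 = 8.4
  Technical skill 58 × 0.05 = 2.9
  Productivity 69 × 0.16 = 11.04
  Customer focus 52 × 0.22 = 11.44
Sum = 63.55
Bonus: 63.55 + 4 = 67.55
67.55 is ≥ 64.5 and < 86 → Proficient

Proficient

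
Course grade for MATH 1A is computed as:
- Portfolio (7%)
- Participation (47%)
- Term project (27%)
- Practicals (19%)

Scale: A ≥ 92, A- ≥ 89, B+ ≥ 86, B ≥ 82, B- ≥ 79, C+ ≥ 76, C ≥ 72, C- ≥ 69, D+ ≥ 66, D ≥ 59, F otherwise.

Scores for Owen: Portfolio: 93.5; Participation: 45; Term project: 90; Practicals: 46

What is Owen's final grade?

D

Weighted total:
  Portfolio 93.5 × 0.07 = 6.545
  Participation 45 × 0.47 = 21.15
  Term project 90 × 0.27 = 24.3
  Practicals 46 × 0.19 = 8.74
Sum = 60.735
60.735 is ≥ 59 and < 66 → D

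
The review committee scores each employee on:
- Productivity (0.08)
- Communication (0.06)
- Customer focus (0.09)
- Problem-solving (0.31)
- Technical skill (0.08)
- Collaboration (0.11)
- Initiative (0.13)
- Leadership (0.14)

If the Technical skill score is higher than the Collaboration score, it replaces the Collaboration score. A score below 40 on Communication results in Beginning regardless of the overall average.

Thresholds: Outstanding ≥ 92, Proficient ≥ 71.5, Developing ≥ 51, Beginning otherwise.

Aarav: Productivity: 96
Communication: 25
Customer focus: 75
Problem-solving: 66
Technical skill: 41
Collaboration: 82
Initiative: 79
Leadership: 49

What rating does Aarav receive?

Beginning

Technical skill (41) ≤ Collaboration (82), so Collaboration stays at 82.
Communication score 25 < 40: minimum not met.
Weighted total:
  Productivity 96 × 0.08 = 7.68
  Communication 25 × 0.06 = 1.5
  Customer focus 75 × 0.09 = 6.75
  Problem-solving 66 × 0.31 = 20.46
  Technical skill 41 × 0.08 = 3.28
  Collaboration 82 × 0.11 = 9.02
  Initiative 79 × 0.13 = 10.27
  Leadership 49 × 0.14 = 6.86
Sum = 65.82
Because the Communication minimum was not met, the result is Beginning.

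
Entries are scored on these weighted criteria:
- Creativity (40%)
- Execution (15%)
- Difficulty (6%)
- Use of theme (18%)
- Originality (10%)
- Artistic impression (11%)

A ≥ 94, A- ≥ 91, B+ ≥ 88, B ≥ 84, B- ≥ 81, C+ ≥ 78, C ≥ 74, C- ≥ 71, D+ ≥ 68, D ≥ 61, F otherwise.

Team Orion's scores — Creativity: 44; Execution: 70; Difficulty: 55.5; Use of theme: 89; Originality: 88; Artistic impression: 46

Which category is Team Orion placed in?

D

Weighted total:
  Creativity 44 × 0.4 = 17.6
  Execution 70 × 0.15 = 10.5
  Difficulty 55.5 × 0.06 = 3.33
  Use of theme 89 × 0.18 = 16.02
  Originality 88 × 0.1 = 8.8
  Artistic impression 46 × 0.11 = 5.06
Sum = 61.31
61.31 is ≥ 61 and < 68 → D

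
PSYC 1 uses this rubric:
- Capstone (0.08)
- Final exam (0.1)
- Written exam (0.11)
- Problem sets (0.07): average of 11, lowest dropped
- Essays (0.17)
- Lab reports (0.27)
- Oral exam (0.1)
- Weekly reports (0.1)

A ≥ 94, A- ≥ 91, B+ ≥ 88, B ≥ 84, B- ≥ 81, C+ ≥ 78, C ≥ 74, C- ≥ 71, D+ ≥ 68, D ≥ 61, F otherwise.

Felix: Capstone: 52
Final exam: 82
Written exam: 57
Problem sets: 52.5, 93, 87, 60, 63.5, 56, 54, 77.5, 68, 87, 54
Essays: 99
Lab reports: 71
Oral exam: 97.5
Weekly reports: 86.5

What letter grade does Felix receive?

C

Problem sets: drop 52.5 → average of remaining 10 = 700/10 = 70
Weighted total:
  Capstone 52 × 0.08 = 4.16
  Final exam 82 × 0.1 = 8.2
  Written exam 57 × 0.11 = 6.27
  Problem sets 70 × 0.07 = 4.9
  Essays 99 × 0.17 = 16.83
  Lab reports 71 × 0.27 = 19.17
  Oral exam 97.5 × 0.1 = 9.75
  Weekly reports 86.5 × 0.1 = 8.65
Sum = 77.93
77.93 is ≥ 74 and < 78 → C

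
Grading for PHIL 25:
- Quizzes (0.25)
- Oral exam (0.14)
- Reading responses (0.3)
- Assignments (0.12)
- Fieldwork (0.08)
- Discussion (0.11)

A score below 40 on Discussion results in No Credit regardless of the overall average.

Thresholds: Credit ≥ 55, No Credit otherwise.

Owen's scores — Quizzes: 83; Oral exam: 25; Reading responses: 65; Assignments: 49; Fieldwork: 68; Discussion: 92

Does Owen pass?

Credit

Discussion score 92 ≥ 40: minimum met.
Weighted total:
  Quizzes 83 × 0.25 = 20.75
  Oral exam 25 × 0.14 = 3.5
  Reading responses 65 × 0.3 = 19.5
  Assignments 49 × 0.12 = 5.88
  Fieldwork 68 × 0.08 = 5.44
  Discussion 92 × 0.11 = 10.12
Sum = 65.19
65.19 ≥ 55 → Credit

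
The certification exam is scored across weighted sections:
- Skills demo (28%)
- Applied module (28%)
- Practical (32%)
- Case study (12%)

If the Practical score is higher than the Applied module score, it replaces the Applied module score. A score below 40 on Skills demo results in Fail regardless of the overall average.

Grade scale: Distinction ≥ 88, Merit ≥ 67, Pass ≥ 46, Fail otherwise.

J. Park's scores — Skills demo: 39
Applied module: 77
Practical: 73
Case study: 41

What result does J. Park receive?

Practical (73) ≤ Applied module (77), so Applied module stays at 77.
Skills demo score 39 < 40: minimum not met.
Weighted total:
  Skills demo 39 × 0.28 = 10.92
  Applied module 77 × 0.28 = 21.56
  Practical 73 × 0.32 = 23.36
  Case study 41 × 0.12 = 4.92
Sum = 60.76
Because the Skills demo minimum was not met, the result is Fail.

Fail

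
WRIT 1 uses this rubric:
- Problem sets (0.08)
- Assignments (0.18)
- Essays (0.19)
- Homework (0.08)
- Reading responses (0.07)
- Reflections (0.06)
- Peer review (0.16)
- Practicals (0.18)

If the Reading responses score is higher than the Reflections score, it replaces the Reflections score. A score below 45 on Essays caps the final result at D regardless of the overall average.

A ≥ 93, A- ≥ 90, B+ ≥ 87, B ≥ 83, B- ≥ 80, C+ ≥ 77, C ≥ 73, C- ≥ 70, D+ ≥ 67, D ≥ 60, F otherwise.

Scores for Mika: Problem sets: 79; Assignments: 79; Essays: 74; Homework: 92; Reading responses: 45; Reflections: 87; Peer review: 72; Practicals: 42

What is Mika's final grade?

Reading responses (45) ≤ Reflections (87), so Reflections stays at 87.
Essays score 74 ≥ 45: minimum met.
Weighted total:
  Problem sets 79 × 0.08 = 6.32
  Assignments 79 × 0.18 = 14.22
  Essays 74 × 0.19 = 14.06
  Homework 92 × 0.08 = 7.36
  Reading responses 45 × 0.07 = 3.15
  Reflections 87 × 0.06 = 5.22
  Peer review 72 × 0.16 = 11.52
  Practicals 42 × 0.18 = 7.56
Sum = 69.41
69.41 is ≥ 67 and < 70 → D+

D+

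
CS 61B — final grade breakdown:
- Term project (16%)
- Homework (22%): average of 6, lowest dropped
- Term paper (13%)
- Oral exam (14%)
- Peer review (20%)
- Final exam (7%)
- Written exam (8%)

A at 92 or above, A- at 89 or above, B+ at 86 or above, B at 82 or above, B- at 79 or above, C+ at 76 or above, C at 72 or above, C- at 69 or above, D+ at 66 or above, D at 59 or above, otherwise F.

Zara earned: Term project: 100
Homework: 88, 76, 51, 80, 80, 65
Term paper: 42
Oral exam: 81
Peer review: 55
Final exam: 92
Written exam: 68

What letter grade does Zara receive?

C

Homework: drop 51 → average of remaining 5 = 389/5 = 77.8
Weighted total:
  Term project 100 × 0.16 = 16
  Homework 77.8 × 0.22 = 17.116
  Term paper 42 × 0.13 = 5.46
  Oral exam 81 × 0.14 = 11.34
  Peer review 55 × 0.2 = 11
  Final exam 92 × 0.07 = 6.44
  Written exam 68 × 0.08 = 5.44
Sum = 72.796
72.796 is ≥ 72 and < 76 → C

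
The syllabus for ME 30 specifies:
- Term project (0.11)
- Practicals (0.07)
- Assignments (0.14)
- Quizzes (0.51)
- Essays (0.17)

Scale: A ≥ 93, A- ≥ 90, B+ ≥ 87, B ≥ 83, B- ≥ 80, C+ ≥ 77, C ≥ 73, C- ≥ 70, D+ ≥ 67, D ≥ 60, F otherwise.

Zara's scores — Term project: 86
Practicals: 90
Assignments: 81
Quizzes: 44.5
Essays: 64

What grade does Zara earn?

D

Weighted total:
  Term project 86 × 0.11 = 9.46
  Practicals 90 × 0.07 = 6.3
  Assignments 81 × 0.14 = 11.34
  Quizzes 44.5 × 0.51 = 22.695
  Essays 64 × 0.17 = 10.88
Sum = 60.675
60.675 is ≥ 60 and < 67 → D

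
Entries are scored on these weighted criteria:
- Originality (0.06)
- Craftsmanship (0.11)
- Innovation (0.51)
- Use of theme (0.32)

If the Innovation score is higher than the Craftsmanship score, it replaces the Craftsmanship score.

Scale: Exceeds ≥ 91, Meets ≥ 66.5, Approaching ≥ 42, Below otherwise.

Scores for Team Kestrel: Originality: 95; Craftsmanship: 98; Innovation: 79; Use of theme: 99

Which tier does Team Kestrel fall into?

Meets

Innovation (79) ≤ Craftsmanship (98), so Craftsmanship stays at 98.
Weighted total:
  Originality 95 × 0.06 = 5.7
  Craftsmanship 98 × 0.11 = 10.78
  Innovation 79 × 0.51 = 40.29
  Use of theme 99 × 0.32 = 31.68
Sum = 88.45
88.45 is ≥ 66.5 and < 91 → Meets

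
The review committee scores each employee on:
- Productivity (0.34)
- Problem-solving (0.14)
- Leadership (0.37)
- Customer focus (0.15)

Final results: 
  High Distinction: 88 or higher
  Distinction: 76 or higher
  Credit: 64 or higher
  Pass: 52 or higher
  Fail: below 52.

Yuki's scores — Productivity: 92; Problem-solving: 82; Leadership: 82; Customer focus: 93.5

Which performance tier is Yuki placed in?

Weighted total:
  Productivity 92 × 0.34 = 31.28
  Problem-solving 82 × 0.14 = 11.48
  Leadership 82 × 0.37 = 30.34
  Customer focus 93.5 × 0.15 = 14.025
Sum = 87.125
87.125 is ≥ 76 and < 88 → Distinction

Distinction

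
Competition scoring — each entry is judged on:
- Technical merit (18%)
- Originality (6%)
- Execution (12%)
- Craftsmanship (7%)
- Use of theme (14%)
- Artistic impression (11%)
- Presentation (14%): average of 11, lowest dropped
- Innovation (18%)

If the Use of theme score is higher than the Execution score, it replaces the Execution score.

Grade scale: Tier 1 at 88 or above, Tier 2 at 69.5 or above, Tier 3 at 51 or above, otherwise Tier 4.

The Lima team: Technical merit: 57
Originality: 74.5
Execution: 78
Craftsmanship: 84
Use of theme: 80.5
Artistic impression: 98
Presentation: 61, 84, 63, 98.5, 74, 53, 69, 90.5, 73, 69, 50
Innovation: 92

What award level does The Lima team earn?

Presentation: drop 50 → average of remaining 10 = 735/10 = 73.5
Use of theme (80.5) > Execution (78), so Execution counts as 80.5.
Weighted total:
  Technical merit 57 × 0.18 = 10.26
  Originality 74.5 × 0.06 = 4.47
  Execution 80.5 × 0.12 = 9.66
  Craftsmanship 84 × 0.07 = 5.88
  Use of theme 80.5 × 0.14 = 11.27
  Artistic impression 98 × 0.11 = 10.78
  Presentation 73.5 × 0.14 = 10.29
  Innovation 92 × 0.18 = 16.56
Sum = 79.17
79.17 is ≥ 69.5 and < 88 → Tier 2

Tier 2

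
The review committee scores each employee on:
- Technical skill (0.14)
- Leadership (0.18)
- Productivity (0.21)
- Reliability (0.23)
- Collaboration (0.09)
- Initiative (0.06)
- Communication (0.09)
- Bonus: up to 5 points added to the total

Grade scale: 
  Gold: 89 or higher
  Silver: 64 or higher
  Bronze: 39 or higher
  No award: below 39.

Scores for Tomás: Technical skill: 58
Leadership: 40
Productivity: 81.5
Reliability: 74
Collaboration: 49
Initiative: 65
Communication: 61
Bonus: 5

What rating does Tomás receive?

Weighted total:
  Technical skill 58 × 0.14 = 8.12
  Leadership 40 × 0.18 = 7.2
  Productivity 81.5 × 0.21 = 17.115
  Reliability 74 × 0.23 = 17.02
  Collaboration 49 × 0.09 = 4.41
  Initiative 65 × 0.06 = 3.9
  Communication 61 × 0.09 = 5.49
Sum = 63.255
Bonus: 63.255 + 5 = 68.255
68.255 is ≥ 64 and < 89 → Silver

Silver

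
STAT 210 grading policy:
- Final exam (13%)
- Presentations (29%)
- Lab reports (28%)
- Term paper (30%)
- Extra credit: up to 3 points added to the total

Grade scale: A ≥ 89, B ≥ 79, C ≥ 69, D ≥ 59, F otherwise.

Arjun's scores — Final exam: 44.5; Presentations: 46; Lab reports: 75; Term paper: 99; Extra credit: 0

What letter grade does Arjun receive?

C

Weighted total:
  Final exam 44.5 × 0.13 = 5.785
  Presentations 46 × 0.29 = 13.34
  Lab reports 75 × 0.28 = 21
  Term paper 99 × 0.3 = 29.7
Sum = 69.825
Extra credit: 69.825 + 0 = 69.825
69.825 is ≥ 69 and < 79 → C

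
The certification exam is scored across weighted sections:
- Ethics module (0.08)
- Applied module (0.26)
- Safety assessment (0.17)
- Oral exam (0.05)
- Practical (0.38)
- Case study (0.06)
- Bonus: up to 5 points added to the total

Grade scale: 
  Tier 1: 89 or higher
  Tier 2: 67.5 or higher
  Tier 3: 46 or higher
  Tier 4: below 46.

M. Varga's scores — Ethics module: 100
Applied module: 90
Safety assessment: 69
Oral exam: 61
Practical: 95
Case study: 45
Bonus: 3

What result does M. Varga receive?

Weighted total:
  Ethics module 100 × 0.08 = 8
  Applied module 90 × 0.26 = 23.4
  Safety assessment 69 × 0.17 = 11.73
  Oral exam 61 × 0.05 = 3.05
  Practical 95 × 0.38 = 36.1
  Case study 45 × 0.06 = 2.7
Sum = 84.98
Bonus: 84.98 + 3 = 87.98
87.98 is ≥ 67.5 and < 89 → Tier 2

Tier 2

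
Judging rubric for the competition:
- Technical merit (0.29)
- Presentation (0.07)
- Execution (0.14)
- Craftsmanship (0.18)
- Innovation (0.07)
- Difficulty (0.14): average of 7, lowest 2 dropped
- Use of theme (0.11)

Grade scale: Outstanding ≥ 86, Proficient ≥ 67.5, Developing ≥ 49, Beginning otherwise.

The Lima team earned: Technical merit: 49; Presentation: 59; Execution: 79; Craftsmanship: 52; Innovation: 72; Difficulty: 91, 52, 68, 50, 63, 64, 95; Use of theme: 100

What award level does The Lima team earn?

Developing

Difficulty: drop 50, 52 → average of remaining 5 = 381/5 = 76.2
Weighted total:
  Technical merit 49 × 0.29 = 14.21
  Presentation 59 × 0.07 = 4.13
  Execution 79 × 0.14 = 11.06
  Craftsmanship 52 × 0.18 = 9.36
  Innovation 72 × 0.07 = 5.04
  Difficulty 76.2 × 0.14 = 10.668
  Use of theme 100 × 0.11 = 11
Sum = 65.468
65.468 is ≥ 49 and < 67.5 → Developing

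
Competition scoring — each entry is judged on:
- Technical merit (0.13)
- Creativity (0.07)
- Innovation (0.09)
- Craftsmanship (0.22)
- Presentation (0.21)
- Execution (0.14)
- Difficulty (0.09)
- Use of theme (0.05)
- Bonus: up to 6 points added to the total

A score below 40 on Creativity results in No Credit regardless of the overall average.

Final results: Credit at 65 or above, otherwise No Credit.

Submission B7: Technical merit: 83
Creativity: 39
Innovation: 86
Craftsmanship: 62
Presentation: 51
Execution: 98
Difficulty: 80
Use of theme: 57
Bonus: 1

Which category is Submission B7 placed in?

No Credit

Creativity score 39 < 40: minimum not met.
Weighted total:
  Technical merit 83 × 0.13 = 10.79
  Creativity 39 × 0.07 = 2.73
  Innovation 86 × 0.09 = 7.74
  Craftsmanship 62 × 0.22 = 13.64
  Presentation 51 × 0.21 = 10.71
  Execution 98 × 0.14 = 13.72
  Difficulty 80 × 0.09 = 7.2
  Use of theme 57 × 0.05 = 2.85
Sum = 69.38
Bonus: 69.38 + 1 = 70.38
Because the Creativity minimum was not met, the result is No Credit.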